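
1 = 1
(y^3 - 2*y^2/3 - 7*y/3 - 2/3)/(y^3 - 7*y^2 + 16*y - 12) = (3*y^2 + 4*y + 1)/(3*(y^2 - 5*y + 6))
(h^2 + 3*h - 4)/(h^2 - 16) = (h - 1)/(h - 4)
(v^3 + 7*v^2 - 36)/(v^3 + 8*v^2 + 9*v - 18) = (v - 2)/(v - 1)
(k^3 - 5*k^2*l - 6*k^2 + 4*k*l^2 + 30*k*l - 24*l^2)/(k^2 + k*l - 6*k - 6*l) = (k^2 - 5*k*l + 4*l^2)/(k + l)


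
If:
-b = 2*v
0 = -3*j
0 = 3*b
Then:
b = 0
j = 0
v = 0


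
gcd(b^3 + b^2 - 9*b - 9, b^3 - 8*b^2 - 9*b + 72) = b^2 - 9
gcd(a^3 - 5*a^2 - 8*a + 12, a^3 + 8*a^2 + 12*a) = a + 2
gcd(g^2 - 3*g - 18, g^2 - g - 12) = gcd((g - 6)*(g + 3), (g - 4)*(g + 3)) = g + 3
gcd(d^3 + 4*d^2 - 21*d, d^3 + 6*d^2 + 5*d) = d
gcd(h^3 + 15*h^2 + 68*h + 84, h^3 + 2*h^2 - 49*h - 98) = h^2 + 9*h + 14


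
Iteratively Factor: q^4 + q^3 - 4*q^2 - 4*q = (q + 1)*(q^3 - 4*q) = (q + 1)*(q + 2)*(q^2 - 2*q) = q*(q + 1)*(q + 2)*(q - 2)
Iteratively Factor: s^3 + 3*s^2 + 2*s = (s + 1)*(s^2 + 2*s) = s*(s + 1)*(s + 2)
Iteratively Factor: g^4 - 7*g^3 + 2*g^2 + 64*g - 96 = (g - 2)*(g^3 - 5*g^2 - 8*g + 48) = (g - 4)*(g - 2)*(g^2 - g - 12) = (g - 4)^2*(g - 2)*(g + 3)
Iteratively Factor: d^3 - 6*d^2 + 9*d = (d - 3)*(d^2 - 3*d) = d*(d - 3)*(d - 3)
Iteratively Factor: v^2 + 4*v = (v)*(v + 4)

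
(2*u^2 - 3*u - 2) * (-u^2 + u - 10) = -2*u^4 + 5*u^3 - 21*u^2 + 28*u + 20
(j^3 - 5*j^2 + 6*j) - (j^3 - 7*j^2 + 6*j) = 2*j^2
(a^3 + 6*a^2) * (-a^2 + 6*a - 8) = -a^5 + 28*a^3 - 48*a^2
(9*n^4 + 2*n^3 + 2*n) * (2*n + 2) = 18*n^5 + 22*n^4 + 4*n^3 + 4*n^2 + 4*n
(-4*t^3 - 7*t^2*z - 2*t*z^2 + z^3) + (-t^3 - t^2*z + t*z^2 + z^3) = -5*t^3 - 8*t^2*z - t*z^2 + 2*z^3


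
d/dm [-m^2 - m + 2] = -2*m - 1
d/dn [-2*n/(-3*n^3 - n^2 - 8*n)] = -(12*n + 2)/(3*n^2 + n + 8)^2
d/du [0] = 0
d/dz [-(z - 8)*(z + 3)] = 5 - 2*z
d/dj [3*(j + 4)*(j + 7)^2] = 9*(j + 5)*(j + 7)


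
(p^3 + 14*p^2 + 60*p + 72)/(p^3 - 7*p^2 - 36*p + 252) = (p^2 + 8*p + 12)/(p^2 - 13*p + 42)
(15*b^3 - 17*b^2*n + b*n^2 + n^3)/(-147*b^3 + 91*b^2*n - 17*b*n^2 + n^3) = (-5*b^2 + 4*b*n + n^2)/(49*b^2 - 14*b*n + n^2)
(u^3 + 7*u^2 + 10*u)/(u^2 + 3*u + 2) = u*(u + 5)/(u + 1)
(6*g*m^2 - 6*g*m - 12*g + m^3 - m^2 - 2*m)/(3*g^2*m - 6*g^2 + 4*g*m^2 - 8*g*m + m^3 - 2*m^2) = (6*g*m + 6*g + m^2 + m)/(3*g^2 + 4*g*m + m^2)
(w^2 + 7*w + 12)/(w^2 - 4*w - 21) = (w + 4)/(w - 7)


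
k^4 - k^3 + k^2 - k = k*(k - 1)*(k - I)*(k + I)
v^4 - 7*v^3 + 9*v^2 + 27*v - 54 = (v - 3)^3*(v + 2)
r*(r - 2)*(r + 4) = r^3 + 2*r^2 - 8*r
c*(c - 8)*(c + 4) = c^3 - 4*c^2 - 32*c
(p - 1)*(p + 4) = p^2 + 3*p - 4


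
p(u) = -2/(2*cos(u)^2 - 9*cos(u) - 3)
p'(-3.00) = -0.06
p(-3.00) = -0.25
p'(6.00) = -0.03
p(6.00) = 0.20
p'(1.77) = 14.75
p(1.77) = 1.75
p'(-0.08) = -0.01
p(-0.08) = 0.20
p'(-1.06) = -0.26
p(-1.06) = 0.29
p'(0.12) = 0.01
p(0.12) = 0.20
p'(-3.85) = 0.63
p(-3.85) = -0.40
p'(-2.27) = -1.35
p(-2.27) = -0.55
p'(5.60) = -0.10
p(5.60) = 0.23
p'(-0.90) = -0.17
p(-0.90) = 0.26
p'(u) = -2*(4*sin(u)*cos(u) - 9*sin(u))/(2*cos(u)^2 - 9*cos(u) - 3)^2 = 2*(9 - 4*cos(u))*sin(u)/(9*cos(u) - cos(2*u) + 2)^2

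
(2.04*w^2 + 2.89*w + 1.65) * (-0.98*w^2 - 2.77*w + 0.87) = -1.9992*w^4 - 8.483*w^3 - 7.8475*w^2 - 2.0562*w + 1.4355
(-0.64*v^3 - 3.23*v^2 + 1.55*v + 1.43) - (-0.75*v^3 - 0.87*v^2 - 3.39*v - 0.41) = 0.11*v^3 - 2.36*v^2 + 4.94*v + 1.84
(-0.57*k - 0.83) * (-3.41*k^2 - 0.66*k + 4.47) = 1.9437*k^3 + 3.2065*k^2 - 2.0001*k - 3.7101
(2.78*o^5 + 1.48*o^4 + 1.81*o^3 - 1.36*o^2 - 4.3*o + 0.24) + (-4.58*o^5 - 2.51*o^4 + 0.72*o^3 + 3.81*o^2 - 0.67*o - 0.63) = -1.8*o^5 - 1.03*o^4 + 2.53*o^3 + 2.45*o^2 - 4.97*o - 0.39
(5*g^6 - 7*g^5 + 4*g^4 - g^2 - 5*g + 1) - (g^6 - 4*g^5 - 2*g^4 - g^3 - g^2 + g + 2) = 4*g^6 - 3*g^5 + 6*g^4 + g^3 - 6*g - 1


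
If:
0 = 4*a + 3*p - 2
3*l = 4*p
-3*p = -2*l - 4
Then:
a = -17/2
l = 16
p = 12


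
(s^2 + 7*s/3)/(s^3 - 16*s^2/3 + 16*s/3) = (3*s + 7)/(3*s^2 - 16*s + 16)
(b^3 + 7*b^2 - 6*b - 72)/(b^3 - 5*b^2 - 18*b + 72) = (b + 6)/(b - 6)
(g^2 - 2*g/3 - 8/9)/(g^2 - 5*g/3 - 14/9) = (3*g - 4)/(3*g - 7)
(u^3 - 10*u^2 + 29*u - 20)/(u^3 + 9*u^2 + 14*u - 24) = (u^2 - 9*u + 20)/(u^2 + 10*u + 24)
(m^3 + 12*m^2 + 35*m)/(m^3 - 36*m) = (m^2 + 12*m + 35)/(m^2 - 36)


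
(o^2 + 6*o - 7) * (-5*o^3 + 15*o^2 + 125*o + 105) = -5*o^5 - 15*o^4 + 250*o^3 + 750*o^2 - 245*o - 735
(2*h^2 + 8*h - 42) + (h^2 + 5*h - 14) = 3*h^2 + 13*h - 56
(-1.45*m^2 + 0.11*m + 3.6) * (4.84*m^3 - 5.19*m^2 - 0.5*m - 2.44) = -7.018*m^5 + 8.0579*m^4 + 17.5781*m^3 - 15.201*m^2 - 2.0684*m - 8.784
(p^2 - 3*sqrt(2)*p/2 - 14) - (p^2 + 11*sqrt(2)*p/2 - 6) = -7*sqrt(2)*p - 8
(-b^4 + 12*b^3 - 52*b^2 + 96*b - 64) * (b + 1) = -b^5 + 11*b^4 - 40*b^3 + 44*b^2 + 32*b - 64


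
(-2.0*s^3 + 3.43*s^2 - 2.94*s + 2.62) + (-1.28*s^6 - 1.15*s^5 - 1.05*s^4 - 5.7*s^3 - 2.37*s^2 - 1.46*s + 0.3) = -1.28*s^6 - 1.15*s^5 - 1.05*s^4 - 7.7*s^3 + 1.06*s^2 - 4.4*s + 2.92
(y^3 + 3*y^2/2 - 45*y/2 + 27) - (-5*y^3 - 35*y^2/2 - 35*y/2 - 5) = 6*y^3 + 19*y^2 - 5*y + 32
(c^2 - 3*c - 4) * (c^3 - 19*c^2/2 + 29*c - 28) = c^5 - 25*c^4/2 + 107*c^3/2 - 77*c^2 - 32*c + 112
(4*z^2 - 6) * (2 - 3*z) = -12*z^3 + 8*z^2 + 18*z - 12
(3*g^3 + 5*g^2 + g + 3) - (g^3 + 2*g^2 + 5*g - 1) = 2*g^3 + 3*g^2 - 4*g + 4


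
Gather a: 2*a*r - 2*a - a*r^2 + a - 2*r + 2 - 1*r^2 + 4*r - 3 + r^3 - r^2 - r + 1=a*(-r^2 + 2*r - 1) + r^3 - 2*r^2 + r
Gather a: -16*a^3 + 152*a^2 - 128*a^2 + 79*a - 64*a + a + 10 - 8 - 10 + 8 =-16*a^3 + 24*a^2 + 16*a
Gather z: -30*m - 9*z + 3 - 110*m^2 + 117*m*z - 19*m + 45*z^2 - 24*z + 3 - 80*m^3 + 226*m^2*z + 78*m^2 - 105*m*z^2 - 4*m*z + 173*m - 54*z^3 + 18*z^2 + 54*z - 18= -80*m^3 - 32*m^2 + 124*m - 54*z^3 + z^2*(63 - 105*m) + z*(226*m^2 + 113*m + 21) - 12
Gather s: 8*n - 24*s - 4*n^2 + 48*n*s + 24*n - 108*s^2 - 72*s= -4*n^2 + 32*n - 108*s^2 + s*(48*n - 96)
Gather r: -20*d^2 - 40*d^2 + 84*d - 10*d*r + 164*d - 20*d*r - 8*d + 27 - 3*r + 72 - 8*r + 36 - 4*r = -60*d^2 + 240*d + r*(-30*d - 15) + 135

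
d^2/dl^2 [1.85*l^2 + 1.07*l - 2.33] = 3.70000000000000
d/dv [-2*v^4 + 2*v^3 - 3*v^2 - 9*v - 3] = -8*v^3 + 6*v^2 - 6*v - 9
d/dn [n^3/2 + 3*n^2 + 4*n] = 3*n^2/2 + 6*n + 4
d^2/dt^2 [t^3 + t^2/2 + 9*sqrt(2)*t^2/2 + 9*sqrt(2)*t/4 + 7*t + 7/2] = 6*t + 1 + 9*sqrt(2)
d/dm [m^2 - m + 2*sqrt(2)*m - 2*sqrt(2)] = 2*m - 1 + 2*sqrt(2)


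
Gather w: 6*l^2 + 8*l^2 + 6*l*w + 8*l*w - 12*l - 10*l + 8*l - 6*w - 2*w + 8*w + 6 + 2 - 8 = 14*l^2 + 14*l*w - 14*l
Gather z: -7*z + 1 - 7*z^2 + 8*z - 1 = -7*z^2 + z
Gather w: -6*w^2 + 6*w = -6*w^2 + 6*w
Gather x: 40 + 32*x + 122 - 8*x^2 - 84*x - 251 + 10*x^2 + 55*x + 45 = 2*x^2 + 3*x - 44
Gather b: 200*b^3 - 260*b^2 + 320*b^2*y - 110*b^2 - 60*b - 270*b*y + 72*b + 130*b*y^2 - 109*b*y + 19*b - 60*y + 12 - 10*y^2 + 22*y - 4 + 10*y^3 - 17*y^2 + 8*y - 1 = 200*b^3 + b^2*(320*y - 370) + b*(130*y^2 - 379*y + 31) + 10*y^3 - 27*y^2 - 30*y + 7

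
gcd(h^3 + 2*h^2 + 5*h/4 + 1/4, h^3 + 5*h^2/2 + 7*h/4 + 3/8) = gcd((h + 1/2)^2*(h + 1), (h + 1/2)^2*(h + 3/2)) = h^2 + h + 1/4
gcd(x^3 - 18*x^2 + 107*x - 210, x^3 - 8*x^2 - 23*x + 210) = x^2 - 13*x + 42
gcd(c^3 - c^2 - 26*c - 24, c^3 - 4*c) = 1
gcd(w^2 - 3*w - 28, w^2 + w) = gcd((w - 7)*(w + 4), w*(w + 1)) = 1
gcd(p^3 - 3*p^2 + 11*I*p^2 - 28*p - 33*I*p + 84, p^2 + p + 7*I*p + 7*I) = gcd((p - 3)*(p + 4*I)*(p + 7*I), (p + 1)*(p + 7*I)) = p + 7*I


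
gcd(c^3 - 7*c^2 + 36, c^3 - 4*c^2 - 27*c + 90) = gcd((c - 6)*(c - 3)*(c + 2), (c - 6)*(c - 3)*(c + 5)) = c^2 - 9*c + 18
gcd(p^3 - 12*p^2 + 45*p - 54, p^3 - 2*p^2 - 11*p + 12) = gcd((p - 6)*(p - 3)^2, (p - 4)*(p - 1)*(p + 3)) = 1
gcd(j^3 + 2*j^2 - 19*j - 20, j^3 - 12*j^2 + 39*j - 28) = j - 4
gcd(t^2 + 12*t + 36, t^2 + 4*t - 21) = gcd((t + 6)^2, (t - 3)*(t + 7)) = 1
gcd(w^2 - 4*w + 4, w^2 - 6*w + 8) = w - 2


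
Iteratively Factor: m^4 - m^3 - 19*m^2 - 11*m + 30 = (m - 5)*(m^3 + 4*m^2 + m - 6) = (m - 5)*(m + 3)*(m^2 + m - 2) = (m - 5)*(m + 2)*(m + 3)*(m - 1)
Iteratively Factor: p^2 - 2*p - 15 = (p - 5)*(p + 3)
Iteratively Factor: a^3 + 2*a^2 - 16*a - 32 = (a + 2)*(a^2 - 16) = (a + 2)*(a + 4)*(a - 4)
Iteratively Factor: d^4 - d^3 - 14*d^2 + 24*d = (d - 2)*(d^3 + d^2 - 12*d) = (d - 2)*(d + 4)*(d^2 - 3*d) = (d - 3)*(d - 2)*(d + 4)*(d)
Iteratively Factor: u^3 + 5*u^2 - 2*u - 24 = (u + 3)*(u^2 + 2*u - 8) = (u - 2)*(u + 3)*(u + 4)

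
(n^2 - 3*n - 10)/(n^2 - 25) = (n + 2)/(n + 5)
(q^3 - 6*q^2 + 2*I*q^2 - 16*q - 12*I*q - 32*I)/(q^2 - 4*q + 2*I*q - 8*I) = (q^2 - 6*q - 16)/(q - 4)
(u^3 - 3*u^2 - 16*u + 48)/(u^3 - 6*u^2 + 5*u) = (u^3 - 3*u^2 - 16*u + 48)/(u*(u^2 - 6*u + 5))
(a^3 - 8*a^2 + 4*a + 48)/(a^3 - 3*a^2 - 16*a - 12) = (a - 4)/(a + 1)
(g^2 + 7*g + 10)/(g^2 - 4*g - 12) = (g + 5)/(g - 6)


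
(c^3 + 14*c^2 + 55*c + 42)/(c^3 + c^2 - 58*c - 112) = (c^2 + 7*c + 6)/(c^2 - 6*c - 16)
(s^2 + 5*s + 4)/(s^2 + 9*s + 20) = (s + 1)/(s + 5)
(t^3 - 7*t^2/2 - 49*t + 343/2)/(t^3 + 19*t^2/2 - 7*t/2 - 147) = (t - 7)/(t + 6)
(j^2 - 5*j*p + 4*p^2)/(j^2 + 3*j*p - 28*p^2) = (j - p)/(j + 7*p)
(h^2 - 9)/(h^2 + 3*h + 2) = (h^2 - 9)/(h^2 + 3*h + 2)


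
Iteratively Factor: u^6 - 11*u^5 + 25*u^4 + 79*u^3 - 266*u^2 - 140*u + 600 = (u - 5)*(u^5 - 6*u^4 - 5*u^3 + 54*u^2 + 4*u - 120) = (u - 5)*(u - 2)*(u^4 - 4*u^3 - 13*u^2 + 28*u + 60) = (u - 5)^2*(u - 2)*(u^3 + u^2 - 8*u - 12) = (u - 5)^2*(u - 2)*(u + 2)*(u^2 - u - 6) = (u - 5)^2*(u - 2)*(u + 2)^2*(u - 3)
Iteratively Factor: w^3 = (w)*(w^2) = w^2*(w)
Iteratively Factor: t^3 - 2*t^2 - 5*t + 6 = (t - 1)*(t^2 - t - 6) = (t - 1)*(t + 2)*(t - 3)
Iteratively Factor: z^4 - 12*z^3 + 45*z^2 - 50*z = (z - 2)*(z^3 - 10*z^2 + 25*z) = (z - 5)*(z - 2)*(z^2 - 5*z) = z*(z - 5)*(z - 2)*(z - 5)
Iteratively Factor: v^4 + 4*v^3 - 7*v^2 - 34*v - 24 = (v - 3)*(v^3 + 7*v^2 + 14*v + 8) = (v - 3)*(v + 1)*(v^2 + 6*v + 8) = (v - 3)*(v + 1)*(v + 2)*(v + 4)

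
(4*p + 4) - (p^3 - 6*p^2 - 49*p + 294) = -p^3 + 6*p^2 + 53*p - 290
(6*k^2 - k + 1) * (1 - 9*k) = -54*k^3 + 15*k^2 - 10*k + 1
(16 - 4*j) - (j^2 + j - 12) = -j^2 - 5*j + 28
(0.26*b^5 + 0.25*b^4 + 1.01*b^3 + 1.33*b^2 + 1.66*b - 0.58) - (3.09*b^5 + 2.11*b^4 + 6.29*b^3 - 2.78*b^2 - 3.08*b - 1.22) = -2.83*b^5 - 1.86*b^4 - 5.28*b^3 + 4.11*b^2 + 4.74*b + 0.64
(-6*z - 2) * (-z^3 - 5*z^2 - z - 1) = 6*z^4 + 32*z^3 + 16*z^2 + 8*z + 2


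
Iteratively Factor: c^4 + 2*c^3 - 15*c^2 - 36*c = (c - 4)*(c^3 + 6*c^2 + 9*c) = c*(c - 4)*(c^2 + 6*c + 9) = c*(c - 4)*(c + 3)*(c + 3)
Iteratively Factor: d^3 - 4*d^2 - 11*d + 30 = (d + 3)*(d^2 - 7*d + 10) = (d - 2)*(d + 3)*(d - 5)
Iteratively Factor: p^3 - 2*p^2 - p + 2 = (p - 1)*(p^2 - p - 2) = (p - 1)*(p + 1)*(p - 2)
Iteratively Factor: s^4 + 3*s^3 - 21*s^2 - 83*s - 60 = (s + 3)*(s^3 - 21*s - 20) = (s + 1)*(s + 3)*(s^2 - s - 20) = (s + 1)*(s + 3)*(s + 4)*(s - 5)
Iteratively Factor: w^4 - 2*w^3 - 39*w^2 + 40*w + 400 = (w + 4)*(w^3 - 6*w^2 - 15*w + 100) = (w + 4)^2*(w^2 - 10*w + 25) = (w - 5)*(w + 4)^2*(w - 5)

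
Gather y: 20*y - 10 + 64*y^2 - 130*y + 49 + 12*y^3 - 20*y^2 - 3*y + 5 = 12*y^3 + 44*y^2 - 113*y + 44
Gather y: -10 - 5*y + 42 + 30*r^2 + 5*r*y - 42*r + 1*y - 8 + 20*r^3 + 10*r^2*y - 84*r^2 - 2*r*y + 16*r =20*r^3 - 54*r^2 - 26*r + y*(10*r^2 + 3*r - 4) + 24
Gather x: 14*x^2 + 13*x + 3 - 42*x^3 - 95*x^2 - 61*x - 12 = -42*x^3 - 81*x^2 - 48*x - 9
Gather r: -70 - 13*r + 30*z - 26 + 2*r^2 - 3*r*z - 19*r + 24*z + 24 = 2*r^2 + r*(-3*z - 32) + 54*z - 72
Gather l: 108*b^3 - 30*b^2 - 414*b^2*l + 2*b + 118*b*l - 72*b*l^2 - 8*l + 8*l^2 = 108*b^3 - 30*b^2 + 2*b + l^2*(8 - 72*b) + l*(-414*b^2 + 118*b - 8)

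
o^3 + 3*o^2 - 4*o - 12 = (o - 2)*(o + 2)*(o + 3)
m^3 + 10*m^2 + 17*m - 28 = (m - 1)*(m + 4)*(m + 7)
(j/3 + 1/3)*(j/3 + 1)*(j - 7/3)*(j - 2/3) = j^4/9 + j^3/9 - 67*j^2/81 - 25*j/81 + 14/27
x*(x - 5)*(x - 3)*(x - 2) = x^4 - 10*x^3 + 31*x^2 - 30*x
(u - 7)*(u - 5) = u^2 - 12*u + 35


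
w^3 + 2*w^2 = w^2*(w + 2)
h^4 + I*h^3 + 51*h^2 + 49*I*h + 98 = (h - 7*I)*(h - I)*(h + 2*I)*(h + 7*I)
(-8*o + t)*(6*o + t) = -48*o^2 - 2*o*t + t^2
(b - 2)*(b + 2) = b^2 - 4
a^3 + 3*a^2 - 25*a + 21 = (a - 3)*(a - 1)*(a + 7)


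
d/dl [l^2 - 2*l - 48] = 2*l - 2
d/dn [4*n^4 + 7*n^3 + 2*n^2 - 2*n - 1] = 16*n^3 + 21*n^2 + 4*n - 2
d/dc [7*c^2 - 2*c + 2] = 14*c - 2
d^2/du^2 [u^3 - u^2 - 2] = 6*u - 2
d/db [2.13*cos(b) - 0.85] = -2.13*sin(b)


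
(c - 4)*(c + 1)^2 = c^3 - 2*c^2 - 7*c - 4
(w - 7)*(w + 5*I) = w^2 - 7*w + 5*I*w - 35*I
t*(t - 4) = t^2 - 4*t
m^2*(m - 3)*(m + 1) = m^4 - 2*m^3 - 3*m^2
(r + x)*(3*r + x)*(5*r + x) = 15*r^3 + 23*r^2*x + 9*r*x^2 + x^3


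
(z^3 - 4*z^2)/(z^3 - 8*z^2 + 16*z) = z/(z - 4)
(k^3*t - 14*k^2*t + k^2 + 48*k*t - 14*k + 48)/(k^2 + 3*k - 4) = (k^3*t - 14*k^2*t + k^2 + 48*k*t - 14*k + 48)/(k^2 + 3*k - 4)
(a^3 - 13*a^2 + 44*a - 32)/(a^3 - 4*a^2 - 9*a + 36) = (a^2 - 9*a + 8)/(a^2 - 9)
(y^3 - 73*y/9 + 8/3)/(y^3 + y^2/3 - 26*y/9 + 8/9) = (3*y^2 + y - 24)/(3*y^2 + 2*y - 8)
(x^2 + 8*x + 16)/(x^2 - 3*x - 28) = (x + 4)/(x - 7)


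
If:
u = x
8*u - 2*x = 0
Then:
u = 0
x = 0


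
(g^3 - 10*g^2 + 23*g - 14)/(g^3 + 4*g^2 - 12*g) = (g^2 - 8*g + 7)/(g*(g + 6))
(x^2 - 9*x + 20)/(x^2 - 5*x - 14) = (-x^2 + 9*x - 20)/(-x^2 + 5*x + 14)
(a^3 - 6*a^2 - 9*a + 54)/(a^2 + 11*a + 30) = (a^3 - 6*a^2 - 9*a + 54)/(a^2 + 11*a + 30)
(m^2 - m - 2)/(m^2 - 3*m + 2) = (m + 1)/(m - 1)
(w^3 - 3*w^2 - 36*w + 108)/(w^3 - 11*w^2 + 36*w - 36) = (w + 6)/(w - 2)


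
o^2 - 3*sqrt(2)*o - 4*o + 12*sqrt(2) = (o - 4)*(o - 3*sqrt(2))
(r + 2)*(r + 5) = r^2 + 7*r + 10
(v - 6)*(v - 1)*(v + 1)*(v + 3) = v^4 - 3*v^3 - 19*v^2 + 3*v + 18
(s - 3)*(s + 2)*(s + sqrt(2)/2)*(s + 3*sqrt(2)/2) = s^4 - s^3 + 2*sqrt(2)*s^3 - 9*s^2/2 - 2*sqrt(2)*s^2 - 12*sqrt(2)*s - 3*s/2 - 9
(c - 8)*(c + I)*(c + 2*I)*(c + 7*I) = c^4 - 8*c^3 + 10*I*c^3 - 23*c^2 - 80*I*c^2 + 184*c - 14*I*c + 112*I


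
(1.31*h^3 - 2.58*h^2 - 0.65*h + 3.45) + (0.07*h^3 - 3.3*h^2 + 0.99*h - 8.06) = 1.38*h^3 - 5.88*h^2 + 0.34*h - 4.61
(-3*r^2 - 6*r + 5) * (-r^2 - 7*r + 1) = 3*r^4 + 27*r^3 + 34*r^2 - 41*r + 5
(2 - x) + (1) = 3 - x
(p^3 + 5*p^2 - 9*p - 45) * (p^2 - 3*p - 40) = p^5 + 2*p^4 - 64*p^3 - 218*p^2 + 495*p + 1800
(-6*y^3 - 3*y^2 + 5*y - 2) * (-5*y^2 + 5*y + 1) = 30*y^5 - 15*y^4 - 46*y^3 + 32*y^2 - 5*y - 2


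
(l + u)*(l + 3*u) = l^2 + 4*l*u + 3*u^2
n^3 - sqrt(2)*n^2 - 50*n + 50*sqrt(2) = (n - 5*sqrt(2))*(n - sqrt(2))*(n + 5*sqrt(2))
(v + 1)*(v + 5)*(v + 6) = v^3 + 12*v^2 + 41*v + 30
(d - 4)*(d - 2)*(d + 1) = d^3 - 5*d^2 + 2*d + 8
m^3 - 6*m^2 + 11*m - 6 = (m - 3)*(m - 2)*(m - 1)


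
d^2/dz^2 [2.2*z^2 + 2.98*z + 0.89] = 4.40000000000000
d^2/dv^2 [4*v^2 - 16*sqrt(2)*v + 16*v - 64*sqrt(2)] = 8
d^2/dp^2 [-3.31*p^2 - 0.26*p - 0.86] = -6.62000000000000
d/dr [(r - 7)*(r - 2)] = 2*r - 9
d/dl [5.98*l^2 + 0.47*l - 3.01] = 11.96*l + 0.47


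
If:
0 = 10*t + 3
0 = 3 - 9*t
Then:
No Solution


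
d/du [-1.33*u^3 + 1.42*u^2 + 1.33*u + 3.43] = -3.99*u^2 + 2.84*u + 1.33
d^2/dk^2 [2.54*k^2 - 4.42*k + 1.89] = 5.08000000000000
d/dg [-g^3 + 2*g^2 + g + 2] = -3*g^2 + 4*g + 1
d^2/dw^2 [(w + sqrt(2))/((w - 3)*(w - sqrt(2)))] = 2*(-(w - 3)^2*(w - sqrt(2)) + (w - 3)^2*(w + sqrt(2)) - (w - 3)*(w - sqrt(2))^2 + (w - 3)*(w - sqrt(2))*(w + sqrt(2)) + (w - sqrt(2))^2*(w + sqrt(2)))/((w - 3)^3*(w - sqrt(2))^3)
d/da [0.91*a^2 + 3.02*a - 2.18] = 1.82*a + 3.02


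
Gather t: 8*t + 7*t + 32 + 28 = 15*t + 60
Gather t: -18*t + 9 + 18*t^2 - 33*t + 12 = 18*t^2 - 51*t + 21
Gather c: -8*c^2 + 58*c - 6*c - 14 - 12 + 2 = -8*c^2 + 52*c - 24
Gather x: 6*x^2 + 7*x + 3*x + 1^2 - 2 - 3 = 6*x^2 + 10*x - 4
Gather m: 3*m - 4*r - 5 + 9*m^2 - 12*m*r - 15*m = 9*m^2 + m*(-12*r - 12) - 4*r - 5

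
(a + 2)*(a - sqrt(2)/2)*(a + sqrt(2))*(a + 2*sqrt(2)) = a^4 + 2*a^3 + 5*sqrt(2)*a^3/2 + a^2 + 5*sqrt(2)*a^2 - 2*sqrt(2)*a + 2*a - 4*sqrt(2)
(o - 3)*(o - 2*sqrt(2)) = o^2 - 3*o - 2*sqrt(2)*o + 6*sqrt(2)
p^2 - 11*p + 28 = (p - 7)*(p - 4)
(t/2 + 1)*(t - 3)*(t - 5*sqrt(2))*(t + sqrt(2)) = t^4/2 - 2*sqrt(2)*t^3 - t^3/2 - 8*t^2 + 2*sqrt(2)*t^2 + 5*t + 12*sqrt(2)*t + 30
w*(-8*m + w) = -8*m*w + w^2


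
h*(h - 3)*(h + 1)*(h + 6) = h^4 + 4*h^3 - 15*h^2 - 18*h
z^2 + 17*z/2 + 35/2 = (z + 7/2)*(z + 5)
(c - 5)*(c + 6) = c^2 + c - 30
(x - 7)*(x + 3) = x^2 - 4*x - 21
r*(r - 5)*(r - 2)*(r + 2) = r^4 - 5*r^3 - 4*r^2 + 20*r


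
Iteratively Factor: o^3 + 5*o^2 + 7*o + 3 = (o + 3)*(o^2 + 2*o + 1) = (o + 1)*(o + 3)*(o + 1)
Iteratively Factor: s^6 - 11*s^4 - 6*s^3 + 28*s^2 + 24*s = (s + 2)*(s^5 - 2*s^4 - 7*s^3 + 8*s^2 + 12*s) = (s - 2)*(s + 2)*(s^4 - 7*s^2 - 6*s) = (s - 2)*(s + 1)*(s + 2)*(s^3 - s^2 - 6*s) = (s - 2)*(s + 1)*(s + 2)^2*(s^2 - 3*s) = (s - 3)*(s - 2)*(s + 1)*(s + 2)^2*(s)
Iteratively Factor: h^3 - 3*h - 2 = (h + 1)*(h^2 - h - 2) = (h + 1)^2*(h - 2)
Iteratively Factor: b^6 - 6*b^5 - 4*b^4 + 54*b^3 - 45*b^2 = (b - 1)*(b^5 - 5*b^4 - 9*b^3 + 45*b^2) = b*(b - 1)*(b^4 - 5*b^3 - 9*b^2 + 45*b) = b*(b - 5)*(b - 1)*(b^3 - 9*b) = b*(b - 5)*(b - 3)*(b - 1)*(b^2 + 3*b) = b*(b - 5)*(b - 3)*(b - 1)*(b + 3)*(b)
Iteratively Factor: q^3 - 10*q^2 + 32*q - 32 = (q - 4)*(q^2 - 6*q + 8) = (q - 4)^2*(q - 2)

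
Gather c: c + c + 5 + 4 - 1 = 2*c + 8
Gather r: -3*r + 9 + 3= 12 - 3*r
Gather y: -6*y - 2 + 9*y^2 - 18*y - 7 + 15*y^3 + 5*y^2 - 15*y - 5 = 15*y^3 + 14*y^2 - 39*y - 14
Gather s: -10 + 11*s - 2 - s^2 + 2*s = -s^2 + 13*s - 12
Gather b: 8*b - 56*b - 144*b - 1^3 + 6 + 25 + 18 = 48 - 192*b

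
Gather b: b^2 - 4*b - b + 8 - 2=b^2 - 5*b + 6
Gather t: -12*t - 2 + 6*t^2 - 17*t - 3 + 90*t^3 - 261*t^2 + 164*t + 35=90*t^3 - 255*t^2 + 135*t + 30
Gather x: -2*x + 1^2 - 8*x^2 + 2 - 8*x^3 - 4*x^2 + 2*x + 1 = -8*x^3 - 12*x^2 + 4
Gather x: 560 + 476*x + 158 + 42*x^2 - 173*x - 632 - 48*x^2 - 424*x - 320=-6*x^2 - 121*x - 234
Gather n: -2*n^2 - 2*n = -2*n^2 - 2*n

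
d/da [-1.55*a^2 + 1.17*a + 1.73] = 1.17 - 3.1*a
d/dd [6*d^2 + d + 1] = 12*d + 1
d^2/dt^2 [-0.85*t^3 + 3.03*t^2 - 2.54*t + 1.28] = 6.06 - 5.1*t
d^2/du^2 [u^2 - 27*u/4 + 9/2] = 2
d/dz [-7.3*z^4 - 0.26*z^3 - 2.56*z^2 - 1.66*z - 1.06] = -29.2*z^3 - 0.78*z^2 - 5.12*z - 1.66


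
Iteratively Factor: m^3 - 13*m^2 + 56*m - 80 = (m - 4)*(m^2 - 9*m + 20) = (m - 4)^2*(m - 5)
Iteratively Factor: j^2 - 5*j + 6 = (j - 2)*(j - 3)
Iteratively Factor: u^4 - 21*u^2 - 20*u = (u - 5)*(u^3 + 5*u^2 + 4*u) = u*(u - 5)*(u^2 + 5*u + 4) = u*(u - 5)*(u + 4)*(u + 1)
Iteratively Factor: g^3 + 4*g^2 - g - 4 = (g + 1)*(g^2 + 3*g - 4) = (g - 1)*(g + 1)*(g + 4)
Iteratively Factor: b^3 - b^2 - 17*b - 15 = (b + 1)*(b^2 - 2*b - 15) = (b - 5)*(b + 1)*(b + 3)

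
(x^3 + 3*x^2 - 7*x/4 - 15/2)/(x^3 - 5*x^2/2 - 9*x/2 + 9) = (x + 5/2)/(x - 3)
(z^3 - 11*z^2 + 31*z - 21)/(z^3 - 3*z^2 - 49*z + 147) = (z - 1)/(z + 7)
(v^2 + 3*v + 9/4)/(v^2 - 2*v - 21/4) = (2*v + 3)/(2*v - 7)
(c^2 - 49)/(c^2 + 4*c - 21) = (c - 7)/(c - 3)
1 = 1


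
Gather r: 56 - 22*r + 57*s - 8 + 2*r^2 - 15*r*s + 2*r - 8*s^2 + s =2*r^2 + r*(-15*s - 20) - 8*s^2 + 58*s + 48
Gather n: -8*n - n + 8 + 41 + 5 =54 - 9*n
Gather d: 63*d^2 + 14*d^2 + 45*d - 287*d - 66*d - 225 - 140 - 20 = 77*d^2 - 308*d - 385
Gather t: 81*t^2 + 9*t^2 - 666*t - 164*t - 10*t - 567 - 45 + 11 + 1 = 90*t^2 - 840*t - 600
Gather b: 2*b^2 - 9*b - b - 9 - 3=2*b^2 - 10*b - 12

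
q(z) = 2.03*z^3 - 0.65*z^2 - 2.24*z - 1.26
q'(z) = 6.09*z^2 - 1.3*z - 2.24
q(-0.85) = -1.07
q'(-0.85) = 3.27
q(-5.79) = -404.11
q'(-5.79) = 209.45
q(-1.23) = -3.27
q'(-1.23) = 8.57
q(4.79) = 196.20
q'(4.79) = 131.26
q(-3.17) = -65.36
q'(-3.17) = 63.08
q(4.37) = 145.95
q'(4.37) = 108.38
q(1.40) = -0.10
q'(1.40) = 7.88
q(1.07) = -1.91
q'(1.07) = 3.34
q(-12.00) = -3575.82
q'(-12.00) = 890.32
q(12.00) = 3386.10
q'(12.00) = 859.12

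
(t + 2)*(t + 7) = t^2 + 9*t + 14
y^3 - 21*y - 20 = (y - 5)*(y + 1)*(y + 4)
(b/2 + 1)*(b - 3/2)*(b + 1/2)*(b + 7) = b^4/2 + 4*b^3 + 17*b^2/8 - 83*b/8 - 21/4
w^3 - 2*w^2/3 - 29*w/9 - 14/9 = (w - 7/3)*(w + 2/3)*(w + 1)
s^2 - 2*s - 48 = (s - 8)*(s + 6)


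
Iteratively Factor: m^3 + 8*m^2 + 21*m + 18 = (m + 2)*(m^2 + 6*m + 9) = (m + 2)*(m + 3)*(m + 3)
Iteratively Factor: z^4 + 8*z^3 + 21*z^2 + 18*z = (z)*(z^3 + 8*z^2 + 21*z + 18) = z*(z + 2)*(z^2 + 6*z + 9) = z*(z + 2)*(z + 3)*(z + 3)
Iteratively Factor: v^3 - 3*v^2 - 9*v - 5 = (v + 1)*(v^2 - 4*v - 5) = (v + 1)^2*(v - 5)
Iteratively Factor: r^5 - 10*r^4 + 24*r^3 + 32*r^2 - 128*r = (r)*(r^4 - 10*r^3 + 24*r^2 + 32*r - 128) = r*(r - 4)*(r^3 - 6*r^2 + 32) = r*(r - 4)^2*(r^2 - 2*r - 8) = r*(r - 4)^3*(r + 2)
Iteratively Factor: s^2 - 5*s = (s)*(s - 5)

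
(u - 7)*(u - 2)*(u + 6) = u^3 - 3*u^2 - 40*u + 84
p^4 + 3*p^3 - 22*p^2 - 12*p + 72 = (p - 3)*(p - 2)*(p + 2)*(p + 6)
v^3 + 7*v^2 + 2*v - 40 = (v - 2)*(v + 4)*(v + 5)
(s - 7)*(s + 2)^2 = s^3 - 3*s^2 - 24*s - 28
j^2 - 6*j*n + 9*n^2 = (j - 3*n)^2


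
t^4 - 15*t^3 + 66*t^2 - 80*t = t*(t - 8)*(t - 5)*(t - 2)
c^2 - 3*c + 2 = (c - 2)*(c - 1)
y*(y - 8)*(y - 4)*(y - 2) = y^4 - 14*y^3 + 56*y^2 - 64*y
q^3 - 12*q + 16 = (q - 2)^2*(q + 4)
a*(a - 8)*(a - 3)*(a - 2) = a^4 - 13*a^3 + 46*a^2 - 48*a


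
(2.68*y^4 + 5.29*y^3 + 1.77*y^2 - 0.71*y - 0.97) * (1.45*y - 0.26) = 3.886*y^5 + 6.9737*y^4 + 1.1911*y^3 - 1.4897*y^2 - 1.2219*y + 0.2522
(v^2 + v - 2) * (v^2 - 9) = v^4 + v^3 - 11*v^2 - 9*v + 18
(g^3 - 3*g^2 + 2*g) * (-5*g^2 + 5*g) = -5*g^5 + 20*g^4 - 25*g^3 + 10*g^2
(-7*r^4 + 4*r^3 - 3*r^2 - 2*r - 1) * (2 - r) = 7*r^5 - 18*r^4 + 11*r^3 - 4*r^2 - 3*r - 2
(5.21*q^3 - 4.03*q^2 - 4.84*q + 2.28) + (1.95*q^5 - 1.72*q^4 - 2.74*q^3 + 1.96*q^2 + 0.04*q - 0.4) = 1.95*q^5 - 1.72*q^4 + 2.47*q^3 - 2.07*q^2 - 4.8*q + 1.88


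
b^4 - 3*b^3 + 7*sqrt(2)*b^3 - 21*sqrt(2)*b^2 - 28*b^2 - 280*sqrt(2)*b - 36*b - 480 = (b - 8)*(b + 5)*(b + sqrt(2))*(b + 6*sqrt(2))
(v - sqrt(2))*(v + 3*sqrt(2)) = v^2 + 2*sqrt(2)*v - 6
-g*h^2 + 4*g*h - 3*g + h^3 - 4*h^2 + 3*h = (-g + h)*(h - 3)*(h - 1)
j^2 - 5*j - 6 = (j - 6)*(j + 1)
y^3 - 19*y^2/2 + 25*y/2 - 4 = (y - 8)*(y - 1)*(y - 1/2)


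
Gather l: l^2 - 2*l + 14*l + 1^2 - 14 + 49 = l^2 + 12*l + 36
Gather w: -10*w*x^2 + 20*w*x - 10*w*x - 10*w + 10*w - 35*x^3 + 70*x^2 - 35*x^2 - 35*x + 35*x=w*(-10*x^2 + 10*x) - 35*x^3 + 35*x^2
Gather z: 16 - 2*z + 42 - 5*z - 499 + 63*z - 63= 56*z - 504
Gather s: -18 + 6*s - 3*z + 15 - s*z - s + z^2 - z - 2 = s*(5 - z) + z^2 - 4*z - 5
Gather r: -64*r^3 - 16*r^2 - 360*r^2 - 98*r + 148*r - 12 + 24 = -64*r^3 - 376*r^2 + 50*r + 12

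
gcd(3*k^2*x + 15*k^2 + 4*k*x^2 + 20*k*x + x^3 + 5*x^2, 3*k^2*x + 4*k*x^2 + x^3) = 3*k^2 + 4*k*x + x^2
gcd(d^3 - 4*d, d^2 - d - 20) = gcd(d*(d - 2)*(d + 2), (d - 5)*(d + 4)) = 1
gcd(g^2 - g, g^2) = g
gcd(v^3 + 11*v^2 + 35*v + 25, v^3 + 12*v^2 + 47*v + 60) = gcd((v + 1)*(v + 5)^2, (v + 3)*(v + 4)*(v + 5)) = v + 5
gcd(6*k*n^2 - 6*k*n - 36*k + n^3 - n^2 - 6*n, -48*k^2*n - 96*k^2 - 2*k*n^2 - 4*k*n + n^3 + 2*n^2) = 6*k*n + 12*k + n^2 + 2*n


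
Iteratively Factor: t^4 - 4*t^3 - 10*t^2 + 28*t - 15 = (t - 5)*(t^3 + t^2 - 5*t + 3) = (t - 5)*(t - 1)*(t^2 + 2*t - 3) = (t - 5)*(t - 1)*(t + 3)*(t - 1)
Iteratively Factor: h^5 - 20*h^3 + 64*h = (h - 2)*(h^4 + 2*h^3 - 16*h^2 - 32*h) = (h - 2)*(h + 2)*(h^3 - 16*h) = (h - 4)*(h - 2)*(h + 2)*(h^2 + 4*h) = h*(h - 4)*(h - 2)*(h + 2)*(h + 4)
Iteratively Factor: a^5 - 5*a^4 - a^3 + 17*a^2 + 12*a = (a - 4)*(a^4 - a^3 - 5*a^2 - 3*a) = (a - 4)*(a + 1)*(a^3 - 2*a^2 - 3*a) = (a - 4)*(a + 1)^2*(a^2 - 3*a) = a*(a - 4)*(a + 1)^2*(a - 3)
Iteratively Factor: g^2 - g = (g - 1)*(g)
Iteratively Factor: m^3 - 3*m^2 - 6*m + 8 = (m - 1)*(m^2 - 2*m - 8) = (m - 1)*(m + 2)*(m - 4)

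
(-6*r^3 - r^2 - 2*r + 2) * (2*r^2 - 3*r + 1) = -12*r^5 + 16*r^4 - 7*r^3 + 9*r^2 - 8*r + 2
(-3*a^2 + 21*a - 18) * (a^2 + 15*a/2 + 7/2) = -3*a^4 - 3*a^3/2 + 129*a^2 - 123*a/2 - 63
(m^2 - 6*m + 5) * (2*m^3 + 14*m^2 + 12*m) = 2*m^5 + 2*m^4 - 62*m^3 - 2*m^2 + 60*m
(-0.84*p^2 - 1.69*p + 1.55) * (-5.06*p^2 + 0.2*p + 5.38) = 4.2504*p^4 + 8.3834*p^3 - 12.7002*p^2 - 8.7822*p + 8.339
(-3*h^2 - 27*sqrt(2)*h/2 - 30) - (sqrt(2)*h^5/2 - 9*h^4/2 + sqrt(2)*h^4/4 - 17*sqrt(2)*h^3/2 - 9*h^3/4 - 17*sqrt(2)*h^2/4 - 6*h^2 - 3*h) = -sqrt(2)*h^5/2 - sqrt(2)*h^4/4 + 9*h^4/2 + 9*h^3/4 + 17*sqrt(2)*h^3/2 + 3*h^2 + 17*sqrt(2)*h^2/4 - 27*sqrt(2)*h/2 + 3*h - 30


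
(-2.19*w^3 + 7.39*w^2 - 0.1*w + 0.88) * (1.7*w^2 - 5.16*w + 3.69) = -3.723*w^5 + 23.8634*w^4 - 46.3835*w^3 + 29.2811*w^2 - 4.9098*w + 3.2472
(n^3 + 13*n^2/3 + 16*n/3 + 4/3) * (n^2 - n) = n^5 + 10*n^4/3 + n^3 - 4*n^2 - 4*n/3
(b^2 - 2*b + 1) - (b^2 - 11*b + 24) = 9*b - 23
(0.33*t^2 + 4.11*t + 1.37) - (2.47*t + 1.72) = 0.33*t^2 + 1.64*t - 0.35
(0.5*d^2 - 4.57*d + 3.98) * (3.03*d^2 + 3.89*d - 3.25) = 1.515*d^4 - 11.9021*d^3 - 7.3429*d^2 + 30.3347*d - 12.935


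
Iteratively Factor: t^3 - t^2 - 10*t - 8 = (t + 1)*(t^2 - 2*t - 8) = (t + 1)*(t + 2)*(t - 4)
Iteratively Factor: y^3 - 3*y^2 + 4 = (y + 1)*(y^2 - 4*y + 4) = (y - 2)*(y + 1)*(y - 2)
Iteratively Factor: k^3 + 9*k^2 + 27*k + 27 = (k + 3)*(k^2 + 6*k + 9) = (k + 3)^2*(k + 3)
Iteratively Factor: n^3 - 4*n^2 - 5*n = (n)*(n^2 - 4*n - 5) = n*(n + 1)*(n - 5)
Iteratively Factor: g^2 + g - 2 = (g - 1)*(g + 2)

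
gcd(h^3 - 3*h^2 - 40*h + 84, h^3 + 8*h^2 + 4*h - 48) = h^2 + 4*h - 12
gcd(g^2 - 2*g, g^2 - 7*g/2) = g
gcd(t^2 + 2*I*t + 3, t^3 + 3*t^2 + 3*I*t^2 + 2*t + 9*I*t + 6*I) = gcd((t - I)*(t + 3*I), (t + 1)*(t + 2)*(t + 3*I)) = t + 3*I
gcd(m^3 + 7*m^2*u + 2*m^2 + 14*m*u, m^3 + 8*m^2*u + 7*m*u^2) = m^2 + 7*m*u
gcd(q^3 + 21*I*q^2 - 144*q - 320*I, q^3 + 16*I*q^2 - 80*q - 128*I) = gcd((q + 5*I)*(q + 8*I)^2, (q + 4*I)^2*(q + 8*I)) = q + 8*I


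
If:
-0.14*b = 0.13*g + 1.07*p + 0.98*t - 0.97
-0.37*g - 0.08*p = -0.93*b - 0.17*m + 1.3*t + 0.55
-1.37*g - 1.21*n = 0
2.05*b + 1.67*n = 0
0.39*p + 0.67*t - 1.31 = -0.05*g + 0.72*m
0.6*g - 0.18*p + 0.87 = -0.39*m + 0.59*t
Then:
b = -0.68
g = -0.74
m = -1.74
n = 0.84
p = 2.05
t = -1.05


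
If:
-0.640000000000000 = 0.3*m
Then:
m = -2.13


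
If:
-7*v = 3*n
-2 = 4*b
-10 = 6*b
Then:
No Solution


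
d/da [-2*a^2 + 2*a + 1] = 2 - 4*a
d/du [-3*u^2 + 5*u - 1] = 5 - 6*u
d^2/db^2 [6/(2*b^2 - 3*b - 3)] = 12*(4*b^2 - 6*b - (4*b - 3)^2 - 6)/(-2*b^2 + 3*b + 3)^3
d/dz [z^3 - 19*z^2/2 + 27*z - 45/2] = 3*z^2 - 19*z + 27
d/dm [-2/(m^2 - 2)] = 4*m/(m^2 - 2)^2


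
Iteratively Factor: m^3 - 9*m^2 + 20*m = (m - 5)*(m^2 - 4*m) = (m - 5)*(m - 4)*(m)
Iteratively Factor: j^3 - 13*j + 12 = (j - 3)*(j^2 + 3*j - 4) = (j - 3)*(j - 1)*(j + 4)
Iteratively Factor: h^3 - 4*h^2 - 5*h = (h)*(h^2 - 4*h - 5) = h*(h + 1)*(h - 5)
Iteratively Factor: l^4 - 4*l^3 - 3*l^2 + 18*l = (l + 2)*(l^3 - 6*l^2 + 9*l) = (l - 3)*(l + 2)*(l^2 - 3*l) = (l - 3)^2*(l + 2)*(l)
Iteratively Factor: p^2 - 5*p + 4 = (p - 4)*(p - 1)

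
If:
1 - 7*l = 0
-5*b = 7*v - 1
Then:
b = 1/5 - 7*v/5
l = 1/7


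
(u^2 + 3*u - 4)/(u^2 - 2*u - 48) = (-u^2 - 3*u + 4)/(-u^2 + 2*u + 48)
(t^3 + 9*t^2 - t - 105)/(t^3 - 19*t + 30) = (t + 7)/(t - 2)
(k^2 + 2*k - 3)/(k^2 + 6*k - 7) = (k + 3)/(k + 7)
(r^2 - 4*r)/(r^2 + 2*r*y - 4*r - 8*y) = r/(r + 2*y)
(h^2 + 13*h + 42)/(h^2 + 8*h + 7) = (h + 6)/(h + 1)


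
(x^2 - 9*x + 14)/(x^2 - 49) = (x - 2)/(x + 7)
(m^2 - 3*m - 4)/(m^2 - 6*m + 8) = (m + 1)/(m - 2)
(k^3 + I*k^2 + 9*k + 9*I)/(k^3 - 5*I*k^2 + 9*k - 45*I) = (k + I)/(k - 5*I)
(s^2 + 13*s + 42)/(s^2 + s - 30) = (s + 7)/(s - 5)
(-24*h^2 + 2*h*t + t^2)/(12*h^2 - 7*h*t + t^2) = (6*h + t)/(-3*h + t)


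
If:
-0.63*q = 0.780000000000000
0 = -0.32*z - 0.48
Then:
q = -1.24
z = -1.50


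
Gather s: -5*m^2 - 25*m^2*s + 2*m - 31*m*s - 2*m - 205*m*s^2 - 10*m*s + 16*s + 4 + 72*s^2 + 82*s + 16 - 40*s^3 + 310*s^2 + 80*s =-5*m^2 - 40*s^3 + s^2*(382 - 205*m) + s*(-25*m^2 - 41*m + 178) + 20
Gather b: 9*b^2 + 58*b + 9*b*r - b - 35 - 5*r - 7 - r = 9*b^2 + b*(9*r + 57) - 6*r - 42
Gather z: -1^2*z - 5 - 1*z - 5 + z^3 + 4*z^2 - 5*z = z^3 + 4*z^2 - 7*z - 10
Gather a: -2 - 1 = -3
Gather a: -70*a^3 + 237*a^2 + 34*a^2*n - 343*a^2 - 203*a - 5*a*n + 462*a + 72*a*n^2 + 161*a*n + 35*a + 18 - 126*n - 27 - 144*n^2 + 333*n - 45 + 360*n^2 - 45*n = -70*a^3 + a^2*(34*n - 106) + a*(72*n^2 + 156*n + 294) + 216*n^2 + 162*n - 54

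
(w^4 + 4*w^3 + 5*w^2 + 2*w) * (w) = w^5 + 4*w^4 + 5*w^3 + 2*w^2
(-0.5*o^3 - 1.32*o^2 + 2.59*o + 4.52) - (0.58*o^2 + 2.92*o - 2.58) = -0.5*o^3 - 1.9*o^2 - 0.33*o + 7.1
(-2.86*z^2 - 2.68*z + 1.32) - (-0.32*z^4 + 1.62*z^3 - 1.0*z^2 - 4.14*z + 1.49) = 0.32*z^4 - 1.62*z^3 - 1.86*z^2 + 1.46*z - 0.17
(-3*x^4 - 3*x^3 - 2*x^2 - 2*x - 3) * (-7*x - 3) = 21*x^5 + 30*x^4 + 23*x^3 + 20*x^2 + 27*x + 9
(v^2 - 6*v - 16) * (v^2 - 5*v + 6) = v^4 - 11*v^3 + 20*v^2 + 44*v - 96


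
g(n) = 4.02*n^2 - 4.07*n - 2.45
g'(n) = 8.04*n - 4.07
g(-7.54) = 256.78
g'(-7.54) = -64.69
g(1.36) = -0.55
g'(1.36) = 6.86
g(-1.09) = 6.76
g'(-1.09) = -12.83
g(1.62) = 1.51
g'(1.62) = 8.95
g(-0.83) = 3.70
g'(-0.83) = -10.74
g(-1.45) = 11.90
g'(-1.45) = -15.73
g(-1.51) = 12.86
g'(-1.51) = -16.21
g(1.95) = 4.90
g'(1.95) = 11.61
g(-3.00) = 45.94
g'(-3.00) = -28.19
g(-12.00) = 625.27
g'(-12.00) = -100.55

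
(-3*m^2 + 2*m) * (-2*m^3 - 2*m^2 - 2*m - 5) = 6*m^5 + 2*m^4 + 2*m^3 + 11*m^2 - 10*m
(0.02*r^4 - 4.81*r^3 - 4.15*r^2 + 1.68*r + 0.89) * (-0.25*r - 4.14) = -0.005*r^5 + 1.1197*r^4 + 20.9509*r^3 + 16.761*r^2 - 7.1777*r - 3.6846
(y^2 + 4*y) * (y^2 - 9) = y^4 + 4*y^3 - 9*y^2 - 36*y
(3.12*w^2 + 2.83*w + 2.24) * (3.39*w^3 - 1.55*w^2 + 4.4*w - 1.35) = 10.5768*w^5 + 4.7577*w^4 + 16.9351*w^3 + 4.768*w^2 + 6.0355*w - 3.024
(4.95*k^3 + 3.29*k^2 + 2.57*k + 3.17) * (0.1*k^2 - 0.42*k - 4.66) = 0.495*k^5 - 1.75*k^4 - 24.1918*k^3 - 16.0938*k^2 - 13.3076*k - 14.7722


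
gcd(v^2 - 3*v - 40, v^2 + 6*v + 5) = v + 5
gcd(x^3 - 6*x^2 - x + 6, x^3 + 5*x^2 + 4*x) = x + 1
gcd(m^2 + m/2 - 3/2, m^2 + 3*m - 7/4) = 1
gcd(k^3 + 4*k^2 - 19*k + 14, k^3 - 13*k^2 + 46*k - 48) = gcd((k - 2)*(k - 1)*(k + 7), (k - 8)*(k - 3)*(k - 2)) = k - 2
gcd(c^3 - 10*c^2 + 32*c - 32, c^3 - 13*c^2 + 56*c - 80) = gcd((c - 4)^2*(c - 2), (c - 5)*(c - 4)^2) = c^2 - 8*c + 16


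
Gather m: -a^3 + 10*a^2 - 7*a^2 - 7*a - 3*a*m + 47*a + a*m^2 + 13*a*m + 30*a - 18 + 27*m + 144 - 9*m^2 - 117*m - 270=-a^3 + 3*a^2 + 70*a + m^2*(a - 9) + m*(10*a - 90) - 144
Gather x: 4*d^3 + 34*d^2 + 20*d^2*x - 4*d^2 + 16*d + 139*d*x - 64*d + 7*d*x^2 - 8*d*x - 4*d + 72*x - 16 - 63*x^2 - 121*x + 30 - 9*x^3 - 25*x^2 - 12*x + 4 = 4*d^3 + 30*d^2 - 52*d - 9*x^3 + x^2*(7*d - 88) + x*(20*d^2 + 131*d - 61) + 18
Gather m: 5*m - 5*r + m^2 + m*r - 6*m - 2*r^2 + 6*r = m^2 + m*(r - 1) - 2*r^2 + r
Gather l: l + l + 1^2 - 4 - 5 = 2*l - 8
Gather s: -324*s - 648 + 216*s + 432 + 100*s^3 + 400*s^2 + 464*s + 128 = 100*s^3 + 400*s^2 + 356*s - 88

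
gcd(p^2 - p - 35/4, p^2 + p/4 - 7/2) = 1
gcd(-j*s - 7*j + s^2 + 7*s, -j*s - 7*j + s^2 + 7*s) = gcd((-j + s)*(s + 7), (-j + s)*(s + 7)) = -j*s - 7*j + s^2 + 7*s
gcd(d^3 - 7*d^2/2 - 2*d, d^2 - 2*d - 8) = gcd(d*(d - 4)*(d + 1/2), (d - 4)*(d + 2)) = d - 4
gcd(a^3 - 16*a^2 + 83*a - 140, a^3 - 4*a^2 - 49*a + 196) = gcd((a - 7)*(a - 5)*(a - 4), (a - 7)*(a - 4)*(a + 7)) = a^2 - 11*a + 28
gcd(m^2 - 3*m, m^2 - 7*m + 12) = m - 3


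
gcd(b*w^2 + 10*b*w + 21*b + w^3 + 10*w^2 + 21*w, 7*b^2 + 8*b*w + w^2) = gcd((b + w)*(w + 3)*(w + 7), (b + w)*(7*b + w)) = b + w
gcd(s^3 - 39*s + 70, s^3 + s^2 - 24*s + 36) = s - 2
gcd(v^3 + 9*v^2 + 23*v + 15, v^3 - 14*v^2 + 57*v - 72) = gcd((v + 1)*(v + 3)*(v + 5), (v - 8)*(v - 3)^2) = 1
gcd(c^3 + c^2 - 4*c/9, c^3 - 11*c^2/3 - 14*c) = c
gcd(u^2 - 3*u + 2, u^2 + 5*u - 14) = u - 2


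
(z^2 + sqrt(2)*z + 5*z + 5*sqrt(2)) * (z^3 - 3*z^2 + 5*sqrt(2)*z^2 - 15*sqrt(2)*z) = z^5 + 2*z^4 + 6*sqrt(2)*z^4 - 5*z^3 + 12*sqrt(2)*z^3 - 90*sqrt(2)*z^2 + 20*z^2 - 150*z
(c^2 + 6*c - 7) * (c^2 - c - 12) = c^4 + 5*c^3 - 25*c^2 - 65*c + 84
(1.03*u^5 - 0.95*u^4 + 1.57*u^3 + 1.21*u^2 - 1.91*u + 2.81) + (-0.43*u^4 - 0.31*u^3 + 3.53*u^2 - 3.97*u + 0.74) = 1.03*u^5 - 1.38*u^4 + 1.26*u^3 + 4.74*u^2 - 5.88*u + 3.55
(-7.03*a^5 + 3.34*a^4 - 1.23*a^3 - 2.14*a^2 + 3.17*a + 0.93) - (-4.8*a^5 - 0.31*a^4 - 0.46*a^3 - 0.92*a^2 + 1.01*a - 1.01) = -2.23*a^5 + 3.65*a^4 - 0.77*a^3 - 1.22*a^2 + 2.16*a + 1.94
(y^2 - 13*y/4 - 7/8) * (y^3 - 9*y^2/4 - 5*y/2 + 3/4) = y^5 - 11*y^4/2 + 63*y^3/16 + 347*y^2/32 - y/4 - 21/32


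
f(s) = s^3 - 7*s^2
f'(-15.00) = 885.00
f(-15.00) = -4950.00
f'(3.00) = -15.00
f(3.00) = -36.00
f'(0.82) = -9.46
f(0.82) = -4.16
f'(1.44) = -13.94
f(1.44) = -11.53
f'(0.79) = -9.19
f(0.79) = -3.88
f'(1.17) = -12.27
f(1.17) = -7.98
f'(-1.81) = 35.17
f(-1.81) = -28.86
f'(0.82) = -9.46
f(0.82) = -4.16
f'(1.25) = -12.81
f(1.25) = -8.98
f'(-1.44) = 26.38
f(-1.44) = -17.50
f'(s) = 3*s^2 - 14*s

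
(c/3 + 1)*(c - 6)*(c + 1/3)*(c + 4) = c^4/3 + 4*c^3/9 - 89*c^2/9 - 82*c/3 - 8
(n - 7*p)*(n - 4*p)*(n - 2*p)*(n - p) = n^4 - 14*n^3*p + 63*n^2*p^2 - 106*n*p^3 + 56*p^4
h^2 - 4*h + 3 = (h - 3)*(h - 1)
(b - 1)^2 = b^2 - 2*b + 1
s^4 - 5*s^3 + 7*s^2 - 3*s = s*(s - 3)*(s - 1)^2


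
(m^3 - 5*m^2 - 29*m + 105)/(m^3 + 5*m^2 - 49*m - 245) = (m - 3)/(m + 7)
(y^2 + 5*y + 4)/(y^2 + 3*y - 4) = (y + 1)/(y - 1)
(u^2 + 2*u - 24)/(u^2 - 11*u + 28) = (u + 6)/(u - 7)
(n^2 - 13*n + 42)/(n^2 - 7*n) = (n - 6)/n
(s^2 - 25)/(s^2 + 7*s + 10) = (s - 5)/(s + 2)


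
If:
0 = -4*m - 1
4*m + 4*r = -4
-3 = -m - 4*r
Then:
No Solution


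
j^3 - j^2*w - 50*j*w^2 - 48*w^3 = (j - 8*w)*(j + w)*(j + 6*w)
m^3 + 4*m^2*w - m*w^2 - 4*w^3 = (m - w)*(m + w)*(m + 4*w)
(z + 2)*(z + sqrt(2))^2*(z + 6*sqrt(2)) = z^4 + 2*z^3 + 8*sqrt(2)*z^3 + 16*sqrt(2)*z^2 + 26*z^2 + 12*sqrt(2)*z + 52*z + 24*sqrt(2)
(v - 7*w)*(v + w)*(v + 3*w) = v^3 - 3*v^2*w - 25*v*w^2 - 21*w^3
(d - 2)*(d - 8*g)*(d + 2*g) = d^3 - 6*d^2*g - 2*d^2 - 16*d*g^2 + 12*d*g + 32*g^2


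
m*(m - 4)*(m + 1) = m^3 - 3*m^2 - 4*m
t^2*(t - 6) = t^3 - 6*t^2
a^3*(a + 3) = a^4 + 3*a^3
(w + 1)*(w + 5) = w^2 + 6*w + 5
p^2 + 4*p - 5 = (p - 1)*(p + 5)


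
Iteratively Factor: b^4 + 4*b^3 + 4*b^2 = (b + 2)*(b^3 + 2*b^2) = b*(b + 2)*(b^2 + 2*b) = b^2*(b + 2)*(b + 2)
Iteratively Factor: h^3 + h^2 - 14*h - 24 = (h + 3)*(h^2 - 2*h - 8) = (h + 2)*(h + 3)*(h - 4)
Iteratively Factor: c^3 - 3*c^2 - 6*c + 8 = (c - 1)*(c^2 - 2*c - 8) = (c - 1)*(c + 2)*(c - 4)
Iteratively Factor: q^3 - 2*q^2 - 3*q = (q - 3)*(q^2 + q) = q*(q - 3)*(q + 1)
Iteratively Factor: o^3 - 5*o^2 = (o)*(o^2 - 5*o) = o^2*(o - 5)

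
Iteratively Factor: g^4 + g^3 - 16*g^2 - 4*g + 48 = (g - 3)*(g^3 + 4*g^2 - 4*g - 16) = (g - 3)*(g + 4)*(g^2 - 4) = (g - 3)*(g + 2)*(g + 4)*(g - 2)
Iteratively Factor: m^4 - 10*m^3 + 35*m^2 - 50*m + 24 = (m - 1)*(m^3 - 9*m^2 + 26*m - 24) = (m - 2)*(m - 1)*(m^2 - 7*m + 12) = (m - 3)*(m - 2)*(m - 1)*(m - 4)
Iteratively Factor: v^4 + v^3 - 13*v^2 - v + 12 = (v - 3)*(v^3 + 4*v^2 - v - 4) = (v - 3)*(v + 4)*(v^2 - 1) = (v - 3)*(v - 1)*(v + 4)*(v + 1)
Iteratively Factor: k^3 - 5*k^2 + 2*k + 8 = (k - 4)*(k^2 - k - 2) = (k - 4)*(k - 2)*(k + 1)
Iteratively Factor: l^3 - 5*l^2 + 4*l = (l)*(l^2 - 5*l + 4) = l*(l - 4)*(l - 1)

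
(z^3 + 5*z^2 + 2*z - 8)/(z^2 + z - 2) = z + 4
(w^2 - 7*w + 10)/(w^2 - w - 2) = (w - 5)/(w + 1)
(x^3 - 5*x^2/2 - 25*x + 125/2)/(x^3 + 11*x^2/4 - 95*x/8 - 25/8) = 4*(x - 5)/(4*x + 1)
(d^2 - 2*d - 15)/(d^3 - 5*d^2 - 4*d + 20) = (d + 3)/(d^2 - 4)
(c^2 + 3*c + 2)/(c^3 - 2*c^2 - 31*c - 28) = (c + 2)/(c^2 - 3*c - 28)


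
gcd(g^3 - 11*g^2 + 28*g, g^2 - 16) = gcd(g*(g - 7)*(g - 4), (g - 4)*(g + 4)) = g - 4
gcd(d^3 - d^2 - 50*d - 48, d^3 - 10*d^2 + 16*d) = d - 8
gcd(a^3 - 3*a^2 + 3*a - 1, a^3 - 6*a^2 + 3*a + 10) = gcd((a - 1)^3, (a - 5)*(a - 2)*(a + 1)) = 1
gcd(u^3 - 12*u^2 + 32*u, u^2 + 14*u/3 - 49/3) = 1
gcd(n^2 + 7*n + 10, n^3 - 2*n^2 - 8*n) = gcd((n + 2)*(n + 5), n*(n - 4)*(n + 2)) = n + 2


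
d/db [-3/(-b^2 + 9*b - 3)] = 3*(9 - 2*b)/(b^2 - 9*b + 3)^2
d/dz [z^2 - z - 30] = 2*z - 1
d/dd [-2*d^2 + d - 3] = 1 - 4*d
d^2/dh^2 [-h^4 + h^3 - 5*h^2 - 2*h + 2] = -12*h^2 + 6*h - 10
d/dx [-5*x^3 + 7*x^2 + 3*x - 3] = -15*x^2 + 14*x + 3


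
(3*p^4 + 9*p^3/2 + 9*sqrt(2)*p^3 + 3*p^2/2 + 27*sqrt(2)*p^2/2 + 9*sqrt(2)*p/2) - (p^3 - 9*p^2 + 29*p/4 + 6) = 3*p^4 + 7*p^3/2 + 9*sqrt(2)*p^3 + 21*p^2/2 + 27*sqrt(2)*p^2/2 - 29*p/4 + 9*sqrt(2)*p/2 - 6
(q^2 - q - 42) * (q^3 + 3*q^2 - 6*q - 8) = q^5 + 2*q^4 - 51*q^3 - 128*q^2 + 260*q + 336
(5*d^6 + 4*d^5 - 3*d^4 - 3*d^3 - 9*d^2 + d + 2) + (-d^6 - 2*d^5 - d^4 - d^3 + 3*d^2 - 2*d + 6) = 4*d^6 + 2*d^5 - 4*d^4 - 4*d^3 - 6*d^2 - d + 8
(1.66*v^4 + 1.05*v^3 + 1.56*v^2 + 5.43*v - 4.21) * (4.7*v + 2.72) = 7.802*v^5 + 9.4502*v^4 + 10.188*v^3 + 29.7642*v^2 - 5.0174*v - 11.4512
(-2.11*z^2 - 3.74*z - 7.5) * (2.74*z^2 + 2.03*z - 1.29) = -5.7814*z^4 - 14.5309*z^3 - 25.4203*z^2 - 10.4004*z + 9.675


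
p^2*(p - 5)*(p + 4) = p^4 - p^3 - 20*p^2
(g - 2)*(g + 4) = g^2 + 2*g - 8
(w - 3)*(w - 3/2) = w^2 - 9*w/2 + 9/2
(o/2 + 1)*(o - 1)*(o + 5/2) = o^3/2 + 7*o^2/4 + o/4 - 5/2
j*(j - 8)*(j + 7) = j^3 - j^2 - 56*j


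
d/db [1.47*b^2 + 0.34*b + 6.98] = 2.94*b + 0.34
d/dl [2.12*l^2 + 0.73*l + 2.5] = 4.24*l + 0.73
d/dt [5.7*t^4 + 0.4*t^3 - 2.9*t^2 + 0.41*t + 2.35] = 22.8*t^3 + 1.2*t^2 - 5.8*t + 0.41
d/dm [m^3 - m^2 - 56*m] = 3*m^2 - 2*m - 56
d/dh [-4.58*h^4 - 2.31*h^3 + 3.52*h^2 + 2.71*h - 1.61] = -18.32*h^3 - 6.93*h^2 + 7.04*h + 2.71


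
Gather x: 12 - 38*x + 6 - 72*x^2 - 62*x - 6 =-72*x^2 - 100*x + 12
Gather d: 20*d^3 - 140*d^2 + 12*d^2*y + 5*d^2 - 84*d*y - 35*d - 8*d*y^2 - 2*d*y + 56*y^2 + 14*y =20*d^3 + d^2*(12*y - 135) + d*(-8*y^2 - 86*y - 35) + 56*y^2 + 14*y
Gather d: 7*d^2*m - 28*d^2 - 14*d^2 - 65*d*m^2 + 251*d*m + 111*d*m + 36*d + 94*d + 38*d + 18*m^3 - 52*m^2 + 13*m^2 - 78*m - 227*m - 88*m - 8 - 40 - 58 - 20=d^2*(7*m - 42) + d*(-65*m^2 + 362*m + 168) + 18*m^3 - 39*m^2 - 393*m - 126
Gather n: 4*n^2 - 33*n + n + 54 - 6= 4*n^2 - 32*n + 48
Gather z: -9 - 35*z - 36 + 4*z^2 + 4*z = 4*z^2 - 31*z - 45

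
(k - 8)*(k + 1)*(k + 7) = k^3 - 57*k - 56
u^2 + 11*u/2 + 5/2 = (u + 1/2)*(u + 5)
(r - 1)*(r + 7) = r^2 + 6*r - 7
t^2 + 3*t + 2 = (t + 1)*(t + 2)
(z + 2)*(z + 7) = z^2 + 9*z + 14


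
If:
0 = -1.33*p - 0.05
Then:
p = -0.04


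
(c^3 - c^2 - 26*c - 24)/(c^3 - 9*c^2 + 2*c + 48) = (c^3 - c^2 - 26*c - 24)/(c^3 - 9*c^2 + 2*c + 48)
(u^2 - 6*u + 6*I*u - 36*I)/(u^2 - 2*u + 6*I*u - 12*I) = (u - 6)/(u - 2)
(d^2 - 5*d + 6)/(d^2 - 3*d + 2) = (d - 3)/(d - 1)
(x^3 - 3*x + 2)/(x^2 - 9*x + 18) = (x^3 - 3*x + 2)/(x^2 - 9*x + 18)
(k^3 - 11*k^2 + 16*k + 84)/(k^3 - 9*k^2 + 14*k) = (k^2 - 4*k - 12)/(k*(k - 2))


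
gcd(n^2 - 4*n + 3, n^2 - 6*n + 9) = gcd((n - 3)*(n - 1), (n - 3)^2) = n - 3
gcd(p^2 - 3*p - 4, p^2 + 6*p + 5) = p + 1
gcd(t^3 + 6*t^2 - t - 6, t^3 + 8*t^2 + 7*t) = t + 1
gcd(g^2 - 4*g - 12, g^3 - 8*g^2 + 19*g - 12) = 1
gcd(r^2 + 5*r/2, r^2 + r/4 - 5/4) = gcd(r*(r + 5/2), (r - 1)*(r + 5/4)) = 1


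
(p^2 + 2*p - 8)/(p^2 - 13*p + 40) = (p^2 + 2*p - 8)/(p^2 - 13*p + 40)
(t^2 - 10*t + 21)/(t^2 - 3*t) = (t - 7)/t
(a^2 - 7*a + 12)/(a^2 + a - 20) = (a - 3)/(a + 5)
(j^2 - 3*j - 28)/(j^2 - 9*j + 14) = (j + 4)/(j - 2)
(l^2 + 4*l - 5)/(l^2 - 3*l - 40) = (l - 1)/(l - 8)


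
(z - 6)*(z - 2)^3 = z^4 - 12*z^3 + 48*z^2 - 80*z + 48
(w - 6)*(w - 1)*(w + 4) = w^3 - 3*w^2 - 22*w + 24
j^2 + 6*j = j*(j + 6)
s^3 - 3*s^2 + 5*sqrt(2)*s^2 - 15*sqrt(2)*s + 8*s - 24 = (s - 3)*(s + sqrt(2))*(s + 4*sqrt(2))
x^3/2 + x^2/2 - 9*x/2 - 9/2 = (x/2 + 1/2)*(x - 3)*(x + 3)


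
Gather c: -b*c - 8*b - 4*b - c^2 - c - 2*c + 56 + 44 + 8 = -12*b - c^2 + c*(-b - 3) + 108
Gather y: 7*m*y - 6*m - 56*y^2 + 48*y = -6*m - 56*y^2 + y*(7*m + 48)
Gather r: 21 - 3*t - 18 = 3 - 3*t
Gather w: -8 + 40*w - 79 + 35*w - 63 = 75*w - 150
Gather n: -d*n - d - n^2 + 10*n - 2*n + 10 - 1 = -d - n^2 + n*(8 - d) + 9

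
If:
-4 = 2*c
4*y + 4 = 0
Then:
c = -2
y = -1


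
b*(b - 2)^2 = b^3 - 4*b^2 + 4*b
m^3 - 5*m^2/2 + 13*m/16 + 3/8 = (m - 2)*(m - 3/4)*(m + 1/4)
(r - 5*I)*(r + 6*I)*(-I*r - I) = -I*r^3 + r^2 - I*r^2 + r - 30*I*r - 30*I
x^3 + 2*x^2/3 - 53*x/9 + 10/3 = (x - 5/3)*(x - 2/3)*(x + 3)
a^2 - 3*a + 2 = (a - 2)*(a - 1)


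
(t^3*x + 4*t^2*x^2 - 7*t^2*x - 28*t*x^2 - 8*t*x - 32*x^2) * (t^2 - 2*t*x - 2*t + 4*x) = t^5*x + 2*t^4*x^2 - 9*t^4*x - 8*t^3*x^3 - 18*t^3*x^2 + 6*t^3*x + 72*t^2*x^3 + 12*t^2*x^2 + 16*t^2*x - 48*t*x^3 + 32*t*x^2 - 128*x^3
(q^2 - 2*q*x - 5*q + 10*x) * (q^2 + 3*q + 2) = q^4 - 2*q^3*x - 2*q^3 + 4*q^2*x - 13*q^2 + 26*q*x - 10*q + 20*x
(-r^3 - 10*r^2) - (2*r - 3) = -r^3 - 10*r^2 - 2*r + 3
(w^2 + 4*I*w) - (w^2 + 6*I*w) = -2*I*w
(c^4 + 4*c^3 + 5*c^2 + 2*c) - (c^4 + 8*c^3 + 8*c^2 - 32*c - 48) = -4*c^3 - 3*c^2 + 34*c + 48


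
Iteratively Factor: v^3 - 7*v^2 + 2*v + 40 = (v + 2)*(v^2 - 9*v + 20) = (v - 4)*(v + 2)*(v - 5)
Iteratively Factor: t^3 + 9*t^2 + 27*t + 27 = (t + 3)*(t^2 + 6*t + 9) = (t + 3)^2*(t + 3)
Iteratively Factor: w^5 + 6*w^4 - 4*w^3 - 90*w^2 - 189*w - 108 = (w + 3)*(w^4 + 3*w^3 - 13*w^2 - 51*w - 36) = (w - 4)*(w + 3)*(w^3 + 7*w^2 + 15*w + 9) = (w - 4)*(w + 3)^2*(w^2 + 4*w + 3) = (w - 4)*(w + 1)*(w + 3)^2*(w + 3)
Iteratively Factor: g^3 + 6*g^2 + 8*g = (g + 2)*(g^2 + 4*g) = g*(g + 2)*(g + 4)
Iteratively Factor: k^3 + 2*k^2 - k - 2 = (k - 1)*(k^2 + 3*k + 2) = (k - 1)*(k + 1)*(k + 2)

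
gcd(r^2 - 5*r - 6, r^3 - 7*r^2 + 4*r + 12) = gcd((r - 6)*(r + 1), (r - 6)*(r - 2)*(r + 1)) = r^2 - 5*r - 6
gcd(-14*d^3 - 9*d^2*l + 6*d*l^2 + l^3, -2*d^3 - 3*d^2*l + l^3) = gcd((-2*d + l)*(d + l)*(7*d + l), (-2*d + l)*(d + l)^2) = 2*d^2 + d*l - l^2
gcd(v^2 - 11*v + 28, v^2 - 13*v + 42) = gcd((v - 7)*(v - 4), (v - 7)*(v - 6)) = v - 7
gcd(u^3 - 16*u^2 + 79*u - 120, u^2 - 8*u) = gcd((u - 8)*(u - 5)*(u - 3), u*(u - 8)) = u - 8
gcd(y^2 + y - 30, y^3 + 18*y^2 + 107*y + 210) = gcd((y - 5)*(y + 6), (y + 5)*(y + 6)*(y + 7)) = y + 6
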